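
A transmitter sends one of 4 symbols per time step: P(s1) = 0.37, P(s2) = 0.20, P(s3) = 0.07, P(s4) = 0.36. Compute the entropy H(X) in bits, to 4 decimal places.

H = −Σ pᵢ log₂ pᵢ.
−0.37·log₂(0.37) = 0.5307
−0.20·log₂(0.20) = 0.4644
−0.07·log₂(0.07) = 0.2686
−0.36·log₂(0.36) = 0.5306
Sum ≈ 1.7943 → 1.7943 bits.

1.7943 bits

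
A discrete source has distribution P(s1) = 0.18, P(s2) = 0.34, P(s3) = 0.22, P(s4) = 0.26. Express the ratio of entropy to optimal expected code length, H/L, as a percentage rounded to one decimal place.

Entropy H = −Σ p log₂ p ≈ 1.9603 bits.
Huffman merges: 9/50+11/50→2/5; 13/50+17/50→3/5; 2/5+3/5→1. L = 2 ≈ 2.0000.
Efficiency = H/L = 1.9603/2.0000 = 98.0%.

98.0%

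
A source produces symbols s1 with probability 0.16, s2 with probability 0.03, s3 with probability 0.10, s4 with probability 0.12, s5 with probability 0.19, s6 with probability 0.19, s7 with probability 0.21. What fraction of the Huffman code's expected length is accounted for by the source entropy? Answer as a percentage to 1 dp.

97.3%

Entropy H = −Σ p log₂ p ≈ 2.6573 bits.
Huffman merges: 3/100+1/10→13/100; 3/25+13/100→1/4; 4/25+19/100→7/20; 19/100+21/100→2/5; 1/4+7/20→3/5; 2/5+3/5→1. L = 273/100 ≈ 2.7300.
Efficiency = H/L = 2.6573/2.7300 = 97.3%.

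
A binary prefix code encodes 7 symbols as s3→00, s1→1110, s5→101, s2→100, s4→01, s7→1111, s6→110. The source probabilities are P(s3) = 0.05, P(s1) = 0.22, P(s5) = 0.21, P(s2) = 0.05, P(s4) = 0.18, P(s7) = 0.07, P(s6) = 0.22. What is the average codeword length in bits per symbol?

L̄ = Σ pᵢ·ℓᵢ = 0.05·2 + 0.22·4 + 0.21·3 + 0.05·3 + 0.18·2 + 0.07·4 + 0.22·3 = 3.06 bits/symbol.

3.06 bits/symbol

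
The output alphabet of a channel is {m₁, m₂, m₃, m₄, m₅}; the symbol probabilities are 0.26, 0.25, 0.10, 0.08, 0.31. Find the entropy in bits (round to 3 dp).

2.153 bits

H = −Σ pᵢ log₂ pᵢ.
−0.26·log₂(0.26) = 0.5053
−0.25·log₂(0.25) = 0.5000
−0.10·log₂(0.10) = 0.3322
−0.08·log₂(0.08) = 0.2915
−0.31·log₂(0.31) = 0.5238
Sum ≈ 2.1528 → 2.153 bits.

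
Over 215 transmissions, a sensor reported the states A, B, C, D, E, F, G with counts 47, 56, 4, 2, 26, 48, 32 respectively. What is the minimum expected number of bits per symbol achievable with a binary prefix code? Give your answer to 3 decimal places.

2.474 bits/symbol

Probabilities are the counts divided by 215.
Repeatedly combine the two least-probable nodes; the expected code length is the sum of the merged weights.
merge 2/215 + 4/215 → 6/215
merge 6/215 + 26/215 → 32/215
merge 32/215 + 32/215 → 64/215
merge 47/215 + 48/215 → 19/43
merge 56/215 + 64/215 → 24/43
merge 19/43 + 24/43 → 1
L = 6/215 + 32/215 + 64/215 + 19/43 + 24/43 + 1 = 532/215 ≈ 2.474 bits/symbol.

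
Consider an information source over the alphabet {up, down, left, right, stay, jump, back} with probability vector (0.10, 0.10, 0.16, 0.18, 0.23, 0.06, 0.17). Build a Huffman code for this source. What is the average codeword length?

2.75 bits/symbol

Repeatedly combine the two least-probable nodes; the expected code length is the sum of the merged weights.
merge 3/50 + 1/10 → 4/25
merge 1/10 + 4/25 → 13/50
merge 4/25 + 17/100 → 33/100
merge 9/50 + 23/100 → 41/100
merge 13/50 + 33/100 → 59/100
merge 41/100 + 59/100 → 1
L = 4/25 + 13/50 + 33/100 + 41/100 + 59/100 + 1 = 11/4 = 2.75 bits/symbol.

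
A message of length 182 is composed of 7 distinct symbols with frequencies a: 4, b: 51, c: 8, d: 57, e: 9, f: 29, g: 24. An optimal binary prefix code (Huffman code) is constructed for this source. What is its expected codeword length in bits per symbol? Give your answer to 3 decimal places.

Probabilities are the counts divided by 182.
Repeatedly combine the two least-probable nodes; the expected code length is the sum of the merged weights.
merge 2/91 + 4/91 → 6/91
merge 9/182 + 6/91 → 3/26
merge 3/26 + 12/91 → 45/182
merge 29/182 + 45/182 → 37/91
merge 51/182 + 57/182 → 54/91
merge 37/91 + 54/91 → 1
L = 6/91 + 3/26 + 45/182 + 37/91 + 54/91 + 1 = 17/7 ≈ 2.429 bits/symbol.

2.429 bits/symbol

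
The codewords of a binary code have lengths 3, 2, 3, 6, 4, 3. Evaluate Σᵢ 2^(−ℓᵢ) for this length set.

0.703125

With common denominator 2^6 = 64: Σ 2^(−ℓᵢ) = 8/64 + 16/64 + 8/64 + 1/64 + 4/64 + 8/64 = 45/64 = 0.703125.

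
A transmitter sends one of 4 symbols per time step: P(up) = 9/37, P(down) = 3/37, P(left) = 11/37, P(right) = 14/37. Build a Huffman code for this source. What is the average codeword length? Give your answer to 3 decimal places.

1.946 bits/symbol

Repeatedly combine the two least-probable nodes; the expected code length is the sum of the merged weights.
merge 3/37 + 9/37 → 12/37
merge 11/37 + 12/37 → 23/37
merge 14/37 + 23/37 → 1
L = 12/37 + 23/37 + 1 = 72/37 ≈ 1.946 bits/symbol.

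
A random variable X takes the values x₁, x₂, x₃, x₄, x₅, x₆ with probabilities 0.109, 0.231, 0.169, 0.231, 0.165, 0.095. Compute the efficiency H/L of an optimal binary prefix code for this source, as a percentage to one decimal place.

Entropy H = −Σ p log₂ p ≈ 2.5102 bits.
Huffman merges: 19/200+109/1000→51/250; 33/200+169/1000→167/500; 51/250+231/1000→87/200; 231/1000+167/500→113/200; 87/200+113/200→1. L = 1269/500 ≈ 2.5380.
Efficiency = H/L = 2.5102/2.5380 = 98.9%.

98.9%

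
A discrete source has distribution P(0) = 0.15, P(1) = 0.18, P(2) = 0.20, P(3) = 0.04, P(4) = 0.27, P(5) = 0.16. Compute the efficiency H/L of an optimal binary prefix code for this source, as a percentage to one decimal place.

96.4%

Entropy H = −Σ p log₂ p ≈ 2.4390 bits.
Huffman merges: 1/25+3/20→19/100; 4/25+9/50→17/50; 19/100+1/5→39/100; 27/100+17/50→61/100; 39/100+61/100→1. L = 253/100 ≈ 2.5300.
Efficiency = H/L = 2.4390/2.5300 = 96.4%.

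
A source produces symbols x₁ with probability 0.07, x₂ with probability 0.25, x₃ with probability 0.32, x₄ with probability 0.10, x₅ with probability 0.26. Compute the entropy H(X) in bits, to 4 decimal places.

2.1321 bits

H = −Σ pᵢ log₂ pᵢ.
−0.07·log₂(0.07) = 0.2686
−0.25·log₂(0.25) = 0.5000
−0.32·log₂(0.32) = 0.5260
−0.10·log₂(0.10) = 0.3322
−0.26·log₂(0.26) = 0.5053
Sum ≈ 2.1321 → 2.1321 bits.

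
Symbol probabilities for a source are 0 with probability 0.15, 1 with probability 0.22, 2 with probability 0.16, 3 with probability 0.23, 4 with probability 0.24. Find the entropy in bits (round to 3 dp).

H = −Σ pᵢ log₂ pᵢ.
−0.15·log₂(0.15) = 0.4105
−0.22·log₂(0.22) = 0.4806
−0.16·log₂(0.16) = 0.4230
−0.23·log₂(0.23) = 0.4877
−0.24·log₂(0.24) = 0.4941
Sum ≈ 2.2959 → 2.296 bits.

2.296 bits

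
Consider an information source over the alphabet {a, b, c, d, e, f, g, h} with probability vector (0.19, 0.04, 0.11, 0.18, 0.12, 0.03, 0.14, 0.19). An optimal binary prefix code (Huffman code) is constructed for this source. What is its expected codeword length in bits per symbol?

Repeatedly combine the two least-probable nodes; the expected code length is the sum of the merged weights.
merge 3/100 + 1/25 → 7/100
merge 7/100 + 11/100 → 9/50
merge 3/25 + 7/50 → 13/50
merge 9/50 + 9/50 → 9/25
merge 19/100 + 19/100 → 19/50
merge 13/50 + 9/25 → 31/50
merge 19/50 + 31/50 → 1
L = 7/100 + 9/50 + 13/50 + 9/25 + 19/50 + 31/50 + 1 = 287/100 = 2.87 bits/symbol.

2.87 bits/symbol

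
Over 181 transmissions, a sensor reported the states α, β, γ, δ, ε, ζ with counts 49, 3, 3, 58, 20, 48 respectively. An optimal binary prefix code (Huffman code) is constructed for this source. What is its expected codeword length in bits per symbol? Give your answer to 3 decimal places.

2.177 bits/symbol

Probabilities are the counts divided by 181.
Repeatedly combine the two least-probable nodes; the expected code length is the sum of the merged weights.
merge 3/181 + 3/181 → 6/181
merge 6/181 + 20/181 → 26/181
merge 26/181 + 48/181 → 74/181
merge 49/181 + 58/181 → 107/181
merge 74/181 + 107/181 → 1
L = 6/181 + 26/181 + 74/181 + 107/181 + 1 = 394/181 ≈ 2.177 bits/symbol.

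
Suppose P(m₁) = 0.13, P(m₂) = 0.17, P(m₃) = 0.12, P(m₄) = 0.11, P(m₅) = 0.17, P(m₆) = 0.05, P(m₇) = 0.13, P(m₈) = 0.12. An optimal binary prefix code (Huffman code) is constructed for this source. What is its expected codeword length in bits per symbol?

2.99 bits/symbol

Repeatedly combine the two least-probable nodes; the expected code length is the sum of the merged weights.
merge 1/20 + 11/100 → 4/25
merge 3/25 + 3/25 → 6/25
merge 13/100 + 13/100 → 13/50
merge 4/25 + 17/100 → 33/100
merge 17/100 + 6/25 → 41/100
merge 13/50 + 33/100 → 59/100
merge 41/100 + 59/100 → 1
L = 4/25 + 6/25 + 13/50 + 33/100 + 41/100 + 59/100 + 1 = 299/100 = 2.99 bits/symbol.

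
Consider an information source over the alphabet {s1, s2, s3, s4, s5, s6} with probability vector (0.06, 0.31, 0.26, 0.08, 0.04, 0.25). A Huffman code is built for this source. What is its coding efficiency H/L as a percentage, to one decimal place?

98.7%

Entropy H = −Σ p log₂ p ≈ 2.2499 bits.
Huffman merges: 1/25+3/50→1/10; 2/25+1/10→9/50; 9/50+1/4→43/100; 13/50+31/100→57/100; 43/100+57/100→1. L = 57/25 ≈ 2.2800.
Efficiency = H/L = 2.2499/2.2800 = 98.7%.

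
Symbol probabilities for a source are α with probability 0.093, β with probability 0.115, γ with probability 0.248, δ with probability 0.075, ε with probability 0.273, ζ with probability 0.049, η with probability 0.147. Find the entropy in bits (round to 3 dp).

2.588 bits

H = −Σ pᵢ log₂ pᵢ.
−0.093·log₂(0.093) = 0.3187
−0.115·log₂(0.115) = 0.3588
−0.248·log₂(0.248) = 0.4989
−0.075·log₂(0.075) = 0.2803
−0.273·log₂(0.273) = 0.5113
−0.049·log₂(0.049) = 0.2132
−0.147·log₂(0.147) = 0.4066
Sum ≈ 2.5878 → 2.588 bits.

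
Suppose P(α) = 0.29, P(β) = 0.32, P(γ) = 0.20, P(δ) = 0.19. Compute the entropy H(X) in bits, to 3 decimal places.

H = −Σ pᵢ log₂ pᵢ.
−0.29·log₂(0.29) = 0.5179
−0.32·log₂(0.32) = 0.5260
−0.20·log₂(0.20) = 0.4644
−0.19·log₂(0.19) = 0.4552
Sum ≈ 1.9635 → 1.964 bits.

1.964 bits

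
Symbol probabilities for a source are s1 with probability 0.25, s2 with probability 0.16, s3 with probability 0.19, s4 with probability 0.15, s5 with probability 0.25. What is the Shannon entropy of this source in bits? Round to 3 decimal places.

H = −Σ pᵢ log₂ pᵢ.
−0.25·log₂(0.25) = 0.5000
−0.16·log₂(0.16) = 0.4230
−0.19·log₂(0.19) = 0.4552
−0.15·log₂(0.15) = 0.4105
−0.25·log₂(0.25) = 0.5000
Sum ≈ 2.2888 → 2.289 bits.

2.289 bits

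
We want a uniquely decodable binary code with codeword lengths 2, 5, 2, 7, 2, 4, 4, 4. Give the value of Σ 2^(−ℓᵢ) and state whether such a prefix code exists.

With common denominator 2^7 = 128: Σ 2^(−ℓᵢ) = 32/128 + 4/128 + 32/128 + 1/128 + 32/128 + 8/128 + 8/128 + 8/128 = 125/128 = 0.9765625.
Kraft's inequality requires Σ ≤ 1; here Σ = 0.9765625 ≤ 1, so such a prefix code exists.

0.9765625; yes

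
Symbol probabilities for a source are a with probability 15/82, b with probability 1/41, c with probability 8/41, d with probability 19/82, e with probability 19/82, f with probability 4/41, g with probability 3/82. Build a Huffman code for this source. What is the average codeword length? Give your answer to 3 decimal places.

2.561 bits/symbol

Repeatedly combine the two least-probable nodes; the expected code length is the sum of the merged weights.
merge 1/41 + 3/82 → 5/82
merge 5/82 + 4/41 → 13/82
merge 13/82 + 15/82 → 14/41
merge 8/41 + 19/82 → 35/82
merge 19/82 + 14/41 → 47/82
merge 35/82 + 47/82 → 1
L = 5/82 + 13/82 + 14/41 + 35/82 + 47/82 + 1 = 105/41 ≈ 2.561 bits/symbol.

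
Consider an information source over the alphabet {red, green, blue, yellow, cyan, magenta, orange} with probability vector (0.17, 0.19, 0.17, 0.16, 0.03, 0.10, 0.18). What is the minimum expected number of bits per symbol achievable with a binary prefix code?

Repeatedly combine the two least-probable nodes; the expected code length is the sum of the merged weights.
merge 3/100 + 1/10 → 13/100
merge 13/100 + 4/25 → 29/100
merge 17/100 + 17/100 → 17/50
merge 9/50 + 19/100 → 37/100
merge 29/100 + 17/50 → 63/100
merge 37/100 + 63/100 → 1
L = 13/100 + 29/100 + 17/50 + 37/100 + 63/100 + 1 = 69/25 = 2.76 bits/symbol.

2.76 bits/symbol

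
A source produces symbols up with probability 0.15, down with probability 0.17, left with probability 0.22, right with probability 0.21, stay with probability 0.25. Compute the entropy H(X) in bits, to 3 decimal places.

H = −Σ pᵢ log₂ pᵢ.
−0.15·log₂(0.15) = 0.4105
−0.17·log₂(0.17) = 0.4346
−0.22·log₂(0.22) = 0.4806
−0.21·log₂(0.21) = 0.4728
−0.25·log₂(0.25) = 0.5000
Sum ≈ 2.2985 → 2.299 bits.

2.299 bits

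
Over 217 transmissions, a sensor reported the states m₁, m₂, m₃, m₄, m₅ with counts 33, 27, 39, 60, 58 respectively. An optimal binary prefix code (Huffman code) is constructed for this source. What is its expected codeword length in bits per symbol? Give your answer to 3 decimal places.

2.276 bits/symbol

Probabilities are the counts divided by 217.
Repeatedly combine the two least-probable nodes; the expected code length is the sum of the merged weights.
merge 27/217 + 33/217 → 60/217
merge 39/217 + 58/217 → 97/217
merge 60/217 + 60/217 → 120/217
merge 97/217 + 120/217 → 1
L = 60/217 + 97/217 + 120/217 + 1 = 494/217 ≈ 2.276 bits/symbol.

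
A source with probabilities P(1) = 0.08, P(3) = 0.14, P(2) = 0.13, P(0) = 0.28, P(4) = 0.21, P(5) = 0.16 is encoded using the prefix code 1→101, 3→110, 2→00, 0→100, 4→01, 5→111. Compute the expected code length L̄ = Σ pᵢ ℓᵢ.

2.66 bits/symbol

L̄ = Σ pᵢ·ℓᵢ = 0.08·3 + 0.14·3 + 0.13·2 + 0.28·3 + 0.21·2 + 0.16·3 = 2.66 bits/symbol.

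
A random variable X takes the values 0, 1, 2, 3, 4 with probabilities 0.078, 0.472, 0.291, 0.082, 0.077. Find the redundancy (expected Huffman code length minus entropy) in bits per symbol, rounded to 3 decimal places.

0.023 bits

Entropy H = −Σ p log₂ p ≈ 1.8973 bits.
Huffman merges: 77/1000+39/500→31/200; 41/500+31/200→237/1000; 237/1000+291/1000→66/125; 59/125+66/125→1. L = 48/25 ≈ 1.9200.
L − H = 1.9200 − 1.8973 = 0.023 bits.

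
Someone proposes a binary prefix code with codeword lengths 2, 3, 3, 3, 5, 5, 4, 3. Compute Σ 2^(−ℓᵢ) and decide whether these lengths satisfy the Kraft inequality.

With common denominator 2^5 = 32: Σ 2^(−ℓᵢ) = 8/32 + 4/32 + 4/32 + 4/32 + 1/32 + 1/32 + 2/32 + 4/32 = 28/32 = 0.875.
Kraft's inequality requires Σ ≤ 1; here Σ = 0.875 ≤ 1, so such a prefix code exists.

0.875; yes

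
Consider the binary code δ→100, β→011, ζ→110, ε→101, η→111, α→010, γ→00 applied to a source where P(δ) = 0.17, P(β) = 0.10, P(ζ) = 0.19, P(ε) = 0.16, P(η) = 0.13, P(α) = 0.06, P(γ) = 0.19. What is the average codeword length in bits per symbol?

2.81 bits/symbol

L̄ = Σ pᵢ·ℓᵢ = 0.17·3 + 0.10·3 + 0.19·3 + 0.16·3 + 0.13·3 + 0.06·3 + 0.19·2 = 2.81 bits/symbol.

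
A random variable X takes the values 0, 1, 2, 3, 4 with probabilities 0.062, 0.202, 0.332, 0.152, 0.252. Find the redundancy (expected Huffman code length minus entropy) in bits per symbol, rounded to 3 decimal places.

Entropy H = −Σ p log₂ p ≈ 2.1572 bits.
Huffman merges: 31/500+19/125→107/500; 101/500+107/500→52/125; 63/250+83/250→73/125; 52/125+73/125→1. L = 1107/500 ≈ 2.2140.
L − H = 2.2140 − 2.1572 = 0.057 bits.

0.057 bits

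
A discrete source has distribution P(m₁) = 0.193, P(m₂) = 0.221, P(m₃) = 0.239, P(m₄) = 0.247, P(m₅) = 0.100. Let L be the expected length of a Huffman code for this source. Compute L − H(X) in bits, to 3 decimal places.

0.030 bits

Entropy H = −Σ p log₂ p ≈ 2.2634 bits.
Huffman merges: 1/10+193/1000→293/1000; 221/1000+239/1000→23/50; 247/1000+293/1000→27/50; 23/50+27/50→1. L = 2293/1000 ≈ 2.2930.
L − H = 2.2930 − 2.2634 = 0.030 bits.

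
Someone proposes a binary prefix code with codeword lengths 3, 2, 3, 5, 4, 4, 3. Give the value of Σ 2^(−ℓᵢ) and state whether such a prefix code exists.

With common denominator 2^5 = 32: Σ 2^(−ℓᵢ) = 4/32 + 8/32 + 4/32 + 1/32 + 2/32 + 2/32 + 4/32 = 25/32 = 0.78125.
Kraft's inequality requires Σ ≤ 1; here Σ = 0.78125 ≤ 1, so such a prefix code exists.

0.78125; yes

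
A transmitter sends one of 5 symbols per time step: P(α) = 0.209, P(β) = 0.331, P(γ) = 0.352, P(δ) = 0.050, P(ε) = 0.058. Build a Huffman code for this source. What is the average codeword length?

Repeatedly combine the two least-probable nodes; the expected code length is the sum of the merged weights.
merge 1/20 + 29/500 → 27/250
merge 27/250 + 209/1000 → 317/1000
merge 317/1000 + 331/1000 → 81/125
merge 44/125 + 81/125 → 1
L = 27/250 + 317/1000 + 81/125 + 1 = 2073/1000 = 2.073 bits/symbol.

2.073 bits/symbol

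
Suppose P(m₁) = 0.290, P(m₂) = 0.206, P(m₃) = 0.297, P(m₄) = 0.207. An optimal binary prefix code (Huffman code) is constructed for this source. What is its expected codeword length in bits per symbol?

2 bits/symbol

Repeatedly combine the two least-probable nodes; the expected code length is the sum of the merged weights.
merge 103/500 + 207/1000 → 413/1000
merge 29/100 + 297/1000 → 587/1000
merge 413/1000 + 587/1000 → 1
L = 413/1000 + 587/1000 + 1 = 2 bits/symbol.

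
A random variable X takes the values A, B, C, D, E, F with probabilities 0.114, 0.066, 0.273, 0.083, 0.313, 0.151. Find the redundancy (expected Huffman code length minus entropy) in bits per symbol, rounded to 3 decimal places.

0.050 bits

Entropy H = −Σ p log₂ p ≈ 2.3617 bits.
Huffman merges: 33/500+83/1000→149/1000; 57/500+149/1000→263/1000; 151/1000+263/1000→207/500; 273/1000+313/1000→293/500; 207/500+293/500→1. L = 603/250 ≈ 2.4120.
L − H = 2.4120 − 2.3617 = 0.050 bits.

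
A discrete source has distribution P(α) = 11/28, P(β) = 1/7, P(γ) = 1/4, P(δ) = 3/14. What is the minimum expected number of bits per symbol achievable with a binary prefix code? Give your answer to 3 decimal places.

Repeatedly combine the two least-probable nodes; the expected code length is the sum of the merged weights.
merge 1/7 + 3/14 → 5/14
merge 1/4 + 5/14 → 17/28
merge 11/28 + 17/28 → 1
L = 5/14 + 17/28 + 1 = 55/28 ≈ 1.964 bits/symbol.

1.964 bits/symbol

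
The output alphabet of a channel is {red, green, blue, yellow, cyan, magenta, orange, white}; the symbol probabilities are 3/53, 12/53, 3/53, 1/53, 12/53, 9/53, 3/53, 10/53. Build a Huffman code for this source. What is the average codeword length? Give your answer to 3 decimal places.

2.736 bits/symbol

Repeatedly combine the two least-probable nodes; the expected code length is the sum of the merged weights.
merge 1/53 + 3/53 → 4/53
merge 3/53 + 3/53 → 6/53
merge 4/53 + 6/53 → 10/53
merge 9/53 + 10/53 → 19/53
merge 10/53 + 12/53 → 22/53
merge 12/53 + 19/53 → 31/53
merge 22/53 + 31/53 → 1
L = 4/53 + 6/53 + 10/53 + 19/53 + 22/53 + 31/53 + 1 = 145/53 ≈ 2.736 bits/symbol.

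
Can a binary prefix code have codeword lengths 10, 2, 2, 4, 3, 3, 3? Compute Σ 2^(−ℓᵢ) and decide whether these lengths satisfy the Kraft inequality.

0.9384765625; yes

With common denominator 2^10 = 1024: Σ 2^(−ℓᵢ) = 1/1024 + 256/1024 + 256/1024 + 64/1024 + 128/1024 + 128/1024 + 128/1024 = 961/1024 = 0.9384765625.
Kraft's inequality requires Σ ≤ 1; here Σ = 0.9384765625 ≤ 1, so such a prefix code exists.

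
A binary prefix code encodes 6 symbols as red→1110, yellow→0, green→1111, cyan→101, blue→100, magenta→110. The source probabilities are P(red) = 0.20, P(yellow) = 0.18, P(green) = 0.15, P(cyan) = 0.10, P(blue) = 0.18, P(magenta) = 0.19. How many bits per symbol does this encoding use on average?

L̄ = Σ pᵢ·ℓᵢ = 0.20·4 + 0.18·1 + 0.15·4 + 0.10·3 + 0.18·3 + 0.19·3 = 2.99 bits/symbol.

2.99 bits/symbol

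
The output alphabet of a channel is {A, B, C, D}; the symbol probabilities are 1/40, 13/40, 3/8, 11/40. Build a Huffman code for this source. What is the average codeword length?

1.925 bits/symbol

Repeatedly combine the two least-probable nodes; the expected code length is the sum of the merged weights.
merge 1/40 + 11/40 → 3/10
merge 3/10 + 13/40 → 5/8
merge 3/8 + 5/8 → 1
L = 3/10 + 5/8 + 1 = 77/40 = 1.925 bits/symbol.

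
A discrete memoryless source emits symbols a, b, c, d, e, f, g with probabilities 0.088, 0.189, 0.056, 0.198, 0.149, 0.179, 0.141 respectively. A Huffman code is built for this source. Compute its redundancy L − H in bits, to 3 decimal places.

0.047 bits

Entropy H = −Σ p log₂ p ≈ 2.7103 bits.
Huffman merges: 7/125+11/125→18/125; 141/1000+18/125→57/200; 149/1000+179/1000→41/125; 189/1000+99/500→387/1000; 57/200+41/125→613/1000; 387/1000+613/1000→1. L = 2757/1000 ≈ 2.7570.
L − H = 2.7570 − 2.7103 = 0.047 bits.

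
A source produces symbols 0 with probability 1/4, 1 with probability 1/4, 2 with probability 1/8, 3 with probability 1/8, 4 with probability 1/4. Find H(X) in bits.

Each probability is a power of 1/2, so log₂(1/p) is an integer.
H = Σ p·log₂(1/p) = 1/4·2 + 1/4·2 + 1/8·3 + 1/8·3 + 1/4·2 = 2.25 bits.

2.25 bits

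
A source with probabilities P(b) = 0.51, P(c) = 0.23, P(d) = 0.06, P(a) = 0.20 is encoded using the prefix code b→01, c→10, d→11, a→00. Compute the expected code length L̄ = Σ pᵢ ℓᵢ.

L̄ = Σ pᵢ·ℓᵢ = 0.51·2 + 0.23·2 + 0.06·2 + 0.20·2 = 2 bits/symbol.

2 bits/symbol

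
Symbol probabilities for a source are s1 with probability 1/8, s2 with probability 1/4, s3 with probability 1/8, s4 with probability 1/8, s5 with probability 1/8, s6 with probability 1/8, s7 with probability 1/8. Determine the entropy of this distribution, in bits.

Each probability is a power of 1/2, so log₂(1/p) is an integer.
H = Σ p·log₂(1/p) = 1/8·3 + 1/4·2 + 1/8·3 + 1/8·3 + 1/8·3 + 1/8·3 + 1/8·3 = 2.75 bits.

2.75 bits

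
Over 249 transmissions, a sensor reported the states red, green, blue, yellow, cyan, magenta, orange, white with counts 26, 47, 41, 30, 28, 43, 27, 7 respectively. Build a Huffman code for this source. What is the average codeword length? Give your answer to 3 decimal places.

2.944 bits/symbol

Probabilities are the counts divided by 249.
Repeatedly combine the two least-probable nodes; the expected code length is the sum of the merged weights.
merge 7/249 + 26/249 → 11/83
merge 9/83 + 28/249 → 55/249
merge 10/83 + 11/83 → 21/83
merge 41/249 + 43/249 → 28/83
merge 47/249 + 55/249 → 34/83
merge 21/83 + 28/83 → 49/83
merge 34/83 + 49/83 → 1
L = 11/83 + 55/249 + 21/83 + 28/83 + 34/83 + 49/83 + 1 = 733/249 ≈ 2.944 bits/symbol.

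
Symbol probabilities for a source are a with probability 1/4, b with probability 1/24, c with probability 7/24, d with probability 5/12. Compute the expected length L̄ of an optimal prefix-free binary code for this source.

Repeatedly combine the two least-probable nodes; the expected code length is the sum of the merged weights.
merge 1/24 + 1/4 → 7/24
merge 7/24 + 7/24 → 7/12
merge 5/12 + 7/12 → 1
L = 7/24 + 7/12 + 1 = 15/8 = 1.875 bits/symbol.

1.875 bits/symbol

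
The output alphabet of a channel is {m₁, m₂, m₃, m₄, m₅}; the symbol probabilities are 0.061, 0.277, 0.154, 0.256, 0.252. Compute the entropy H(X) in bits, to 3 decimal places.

H = −Σ pᵢ log₂ pᵢ.
−0.061·log₂(0.061) = 0.2461
−0.277·log₂(0.277) = 0.5130
−0.154·log₂(0.154) = 0.4156
−0.256·log₂(0.256) = 0.5032
−0.252·log₂(0.252) = 0.5011
Sum ≈ 2.1791 → 2.179 bits.

2.179 bits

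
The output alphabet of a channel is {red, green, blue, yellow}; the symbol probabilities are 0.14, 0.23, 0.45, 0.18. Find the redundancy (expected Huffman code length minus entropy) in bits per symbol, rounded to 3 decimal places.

0.022 bits

Entropy H = −Σ p log₂ p ≈ 1.8485 bits.
Huffman merges: 7/50+9/50→8/25; 23/100+8/25→11/20; 9/20+11/20→1. L = 187/100 ≈ 1.8700.
L − H = 1.8700 − 1.8485 = 0.022 bits.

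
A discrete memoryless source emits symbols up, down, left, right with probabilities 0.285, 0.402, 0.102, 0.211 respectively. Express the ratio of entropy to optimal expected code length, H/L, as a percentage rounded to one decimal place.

97.0%

Entropy H = −Σ p log₂ p ≈ 1.8542 bits.
Huffman merges: 51/500+211/1000→313/1000; 57/200+313/1000→299/500; 201/500+299/500→1. L = 1911/1000 ≈ 1.9110.
Efficiency = H/L = 1.8542/1.9110 = 97.0%.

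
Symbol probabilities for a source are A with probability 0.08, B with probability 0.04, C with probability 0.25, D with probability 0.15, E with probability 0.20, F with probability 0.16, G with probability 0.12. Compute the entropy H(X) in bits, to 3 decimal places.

2.642 bits

H = −Σ pᵢ log₂ pᵢ.
−0.08·log₂(0.08) = 0.2915
−0.04·log₂(0.04) = 0.1858
−0.25·log₂(0.25) = 0.5000
−0.15·log₂(0.15) = 0.4105
−0.20·log₂(0.20) = 0.4644
−0.16·log₂(0.16) = 0.4230
−0.12·log₂(0.12) = 0.3671
Sum ≈ 2.6423 → 2.642 bits.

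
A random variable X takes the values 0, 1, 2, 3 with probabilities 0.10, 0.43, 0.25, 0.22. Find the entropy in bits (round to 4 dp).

1.8363 bits

H = −Σ pᵢ log₂ pᵢ.
−0.10·log₂(0.10) = 0.3322
−0.43·log₂(0.43) = 0.5236
−0.25·log₂(0.25) = 0.5000
−0.22·log₂(0.22) = 0.4806
Sum ≈ 1.8363 → 1.8363 bits.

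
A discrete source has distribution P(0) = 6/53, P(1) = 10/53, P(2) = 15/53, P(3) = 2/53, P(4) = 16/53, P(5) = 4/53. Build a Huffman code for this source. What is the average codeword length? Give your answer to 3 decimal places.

Repeatedly combine the two least-probable nodes; the expected code length is the sum of the merged weights.
merge 2/53 + 4/53 → 6/53
merge 6/53 + 6/53 → 12/53
merge 10/53 + 12/53 → 22/53
merge 15/53 + 16/53 → 31/53
merge 22/53 + 31/53 → 1
L = 6/53 + 12/53 + 22/53 + 31/53 + 1 = 124/53 ≈ 2.340 bits/symbol.

2.340 bits/symbol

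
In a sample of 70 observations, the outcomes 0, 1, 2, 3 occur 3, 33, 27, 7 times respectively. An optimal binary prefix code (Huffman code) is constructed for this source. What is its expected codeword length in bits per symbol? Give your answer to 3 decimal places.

1.671 bits/symbol

Probabilities are the counts divided by 70.
Repeatedly combine the two least-probable nodes; the expected code length is the sum of the merged weights.
merge 3/70 + 1/10 → 1/7
merge 1/7 + 27/70 → 37/70
merge 33/70 + 37/70 → 1
L = 1/7 + 37/70 + 1 = 117/70 ≈ 1.671 bits/symbol.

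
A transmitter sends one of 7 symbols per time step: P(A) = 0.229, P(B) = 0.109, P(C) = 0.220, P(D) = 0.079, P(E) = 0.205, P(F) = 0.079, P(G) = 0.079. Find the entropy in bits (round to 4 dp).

2.6527 bits

H = −Σ pᵢ log₂ pᵢ.
−0.229·log₂(0.229) = 0.4870
−0.109·log₂(0.109) = 0.3485
−0.220·log₂(0.220) = 0.4806
−0.079·log₂(0.079) = 0.2893
−0.205·log₂(0.205) = 0.4687
−0.079·log₂(0.079) = 0.2893
−0.079·log₂(0.079) = 0.2893
Sum ≈ 2.6527 → 2.6527 bits.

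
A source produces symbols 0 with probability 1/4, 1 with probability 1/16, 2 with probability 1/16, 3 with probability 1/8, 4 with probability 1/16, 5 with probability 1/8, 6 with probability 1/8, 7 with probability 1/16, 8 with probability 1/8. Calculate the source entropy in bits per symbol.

3 bits

Each probability is a power of 1/2, so log₂(1/p) is an integer.
H = Σ p·log₂(1/p) = 1/4·2 + 1/16·4 + 1/16·4 + 1/8·3 + 1/16·4 + 1/8·3 + 1/8·3 + 1/16·4 + 1/8·3 = 3 bits.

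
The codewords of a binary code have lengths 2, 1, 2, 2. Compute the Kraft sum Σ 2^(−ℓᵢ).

1.25

With common denominator 2^2 = 4: Σ 2^(−ℓᵢ) = 1/4 + 2/4 + 1/4 + 1/4 = 5/4 = 1.25.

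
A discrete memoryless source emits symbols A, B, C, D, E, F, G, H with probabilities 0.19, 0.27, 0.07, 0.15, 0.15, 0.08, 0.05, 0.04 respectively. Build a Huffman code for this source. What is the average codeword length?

Repeatedly combine the two least-probable nodes; the expected code length is the sum of the merged weights.
merge 1/25 + 1/20 → 9/100
merge 7/100 + 2/25 → 3/20
merge 9/100 + 3/20 → 6/25
merge 3/20 + 3/20 → 3/10
merge 19/100 + 6/25 → 43/100
merge 27/100 + 3/10 → 57/100
merge 43/100 + 57/100 → 1
L = 9/100 + 3/20 + 6/25 + 3/10 + 43/100 + 57/100 + 1 = 139/50 = 2.78 bits/symbol.

2.78 bits/symbol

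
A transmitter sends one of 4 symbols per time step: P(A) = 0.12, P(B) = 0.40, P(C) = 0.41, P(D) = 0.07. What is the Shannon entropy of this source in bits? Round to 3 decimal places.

H = −Σ pᵢ log₂ pᵢ.
−0.12·log₂(0.12) = 0.3671
−0.40·log₂(0.40) = 0.5288
−0.41·log₂(0.41) = 0.5274
−0.07·log₂(0.07) = 0.2686
Sum ≈ 1.6918 → 1.692 bits.

1.692 bits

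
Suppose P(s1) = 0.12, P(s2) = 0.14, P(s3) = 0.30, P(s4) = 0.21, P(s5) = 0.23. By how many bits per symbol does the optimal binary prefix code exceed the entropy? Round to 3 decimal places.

Entropy H = −Σ p log₂ p ≈ 2.2458 bits.
Huffman merges: 3/25+7/50→13/50; 21/100+23/100→11/25; 13/50+3/10→14/25; 11/25+14/25→1. L = 113/50 ≈ 2.2600.
L − H = 2.2600 − 2.2458 = 0.014 bits.

0.014 bits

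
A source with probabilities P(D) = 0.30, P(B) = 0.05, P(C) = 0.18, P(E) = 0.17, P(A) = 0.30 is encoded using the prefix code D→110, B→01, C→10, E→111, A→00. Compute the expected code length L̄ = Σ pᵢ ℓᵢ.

L̄ = Σ pᵢ·ℓᵢ = 0.30·3 + 0.05·2 + 0.18·2 + 0.17·3 + 0.30·2 = 2.47 bits/symbol.

2.47 bits/symbol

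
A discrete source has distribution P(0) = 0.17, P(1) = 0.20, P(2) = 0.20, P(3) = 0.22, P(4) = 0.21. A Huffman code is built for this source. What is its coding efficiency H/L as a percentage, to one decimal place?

Entropy H = −Σ p log₂ p ≈ 2.3168 bits.
Huffman merges: 17/100+1/5→37/100; 1/5+21/100→41/100; 11/50+37/100→59/100; 41/100+59/100→1. L = 237/100 ≈ 2.3700.
Efficiency = H/L = 2.3168/2.3700 = 97.8%.

97.8%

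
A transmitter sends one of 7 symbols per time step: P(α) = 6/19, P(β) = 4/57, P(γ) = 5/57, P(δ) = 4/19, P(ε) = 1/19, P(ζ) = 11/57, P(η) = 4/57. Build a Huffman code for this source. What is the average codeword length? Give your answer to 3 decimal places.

2.561 bits/symbol

Repeatedly combine the two least-probable nodes; the expected code length is the sum of the merged weights.
merge 1/19 + 4/57 → 7/57
merge 4/57 + 5/57 → 3/19
merge 7/57 + 3/19 → 16/57
merge 11/57 + 4/19 → 23/57
merge 16/57 + 6/19 → 34/57
merge 23/57 + 34/57 → 1
L = 7/57 + 3/19 + 16/57 + 23/57 + 34/57 + 1 = 146/57 ≈ 2.561 bits/symbol.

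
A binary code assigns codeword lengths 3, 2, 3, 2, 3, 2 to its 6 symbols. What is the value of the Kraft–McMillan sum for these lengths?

1.125

With common denominator 2^3 = 8: Σ 2^(−ℓᵢ) = 1/8 + 2/8 + 1/8 + 2/8 + 1/8 + 2/8 = 9/8 = 1.125.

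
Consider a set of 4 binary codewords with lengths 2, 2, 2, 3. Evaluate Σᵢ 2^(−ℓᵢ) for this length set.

With common denominator 2^3 = 8: Σ 2^(−ℓᵢ) = 2/8 + 2/8 + 2/8 + 1/8 = 7/8 = 0.875.

0.875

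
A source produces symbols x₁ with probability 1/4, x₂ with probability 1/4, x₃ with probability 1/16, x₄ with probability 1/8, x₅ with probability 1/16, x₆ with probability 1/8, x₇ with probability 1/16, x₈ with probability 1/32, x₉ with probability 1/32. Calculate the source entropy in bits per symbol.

2.8125 bits

Each probability is a power of 1/2, so log₂(1/p) is an integer.
H = Σ p·log₂(1/p) = 1/4·2 + 1/4·2 + 1/16·4 + 1/8·3 + 1/16·4 + 1/8·3 + 1/16·4 + 1/32·5 + 1/32·5 = 2.8125 bits.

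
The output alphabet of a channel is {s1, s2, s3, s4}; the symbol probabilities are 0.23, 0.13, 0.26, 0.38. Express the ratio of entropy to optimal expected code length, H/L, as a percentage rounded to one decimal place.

96.3%

Entropy H = −Σ p log₂ p ≈ 1.9061 bits.
Huffman merges: 13/100+23/100→9/25; 13/50+9/25→31/50; 19/50+31/50→1. L = 99/50 ≈ 1.9800.
Efficiency = H/L = 1.9061/1.9800 = 96.3%.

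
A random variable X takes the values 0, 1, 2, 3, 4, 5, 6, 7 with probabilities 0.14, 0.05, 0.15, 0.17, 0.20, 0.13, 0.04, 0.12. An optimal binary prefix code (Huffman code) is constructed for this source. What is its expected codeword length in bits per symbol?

Repeatedly combine the two least-probable nodes; the expected code length is the sum of the merged weights.
merge 1/25 + 1/20 → 9/100
merge 9/100 + 3/25 → 21/100
merge 13/100 + 7/50 → 27/100
merge 3/20 + 17/100 → 8/25
merge 1/5 + 21/100 → 41/100
merge 27/100 + 8/25 → 59/100
merge 41/100 + 59/100 → 1
L = 9/100 + 21/100 + 27/100 + 8/25 + 41/100 + 59/100 + 1 = 289/100 = 2.89 bits/symbol.

2.89 bits/symbol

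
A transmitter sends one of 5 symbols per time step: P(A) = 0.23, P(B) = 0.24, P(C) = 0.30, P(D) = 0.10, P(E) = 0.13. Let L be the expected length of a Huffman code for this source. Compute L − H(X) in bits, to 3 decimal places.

0.012 bits

Entropy H = −Σ p log₂ p ≈ 2.2177 bits.
Huffman merges: 1/10+13/100→23/100; 23/100+23/100→23/50; 6/25+3/10→27/50; 23/50+27/50→1. L = 223/100 ≈ 2.2300.
L − H = 2.2300 − 2.2177 = 0.012 bits.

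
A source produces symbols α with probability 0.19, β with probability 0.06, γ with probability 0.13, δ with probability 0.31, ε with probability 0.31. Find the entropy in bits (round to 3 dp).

H = −Σ pᵢ log₂ pᵢ.
−0.19·log₂(0.19) = 0.4552
−0.06·log₂(0.06) = 0.2435
−0.13·log₂(0.13) = 0.3826
−0.31·log₂(0.31) = 0.5238
−0.31·log₂(0.31) = 0.5238
Sum ≈ 2.1290 → 2.129 bits.

2.129 bits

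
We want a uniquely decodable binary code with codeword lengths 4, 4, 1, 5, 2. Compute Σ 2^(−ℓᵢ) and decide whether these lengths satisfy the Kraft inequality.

0.90625; yes

With common denominator 2^5 = 32: Σ 2^(−ℓᵢ) = 2/32 + 2/32 + 16/32 + 1/32 + 8/32 = 29/32 = 0.90625.
Kraft's inequality requires Σ ≤ 1; here Σ = 0.90625 ≤ 1, so such a prefix code exists.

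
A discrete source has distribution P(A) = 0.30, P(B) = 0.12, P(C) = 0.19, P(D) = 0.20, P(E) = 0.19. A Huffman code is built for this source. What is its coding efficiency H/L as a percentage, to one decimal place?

98.0%

Entropy H = −Σ p log₂ p ≈ 2.2630 bits.
Huffman merges: 3/25+19/100→31/100; 19/100+1/5→39/100; 3/10+31/100→61/100; 39/100+61/100→1. L = 231/100 ≈ 2.3100.
Efficiency = H/L = 2.2630/2.3100 = 98.0%.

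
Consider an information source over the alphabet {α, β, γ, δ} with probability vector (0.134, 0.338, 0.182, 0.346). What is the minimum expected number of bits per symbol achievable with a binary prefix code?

Repeatedly combine the two least-probable nodes; the expected code length is the sum of the merged weights.
merge 67/500 + 91/500 → 79/250
merge 79/250 + 169/500 → 327/500
merge 173/500 + 327/500 → 1
L = 79/250 + 327/500 + 1 = 197/100 = 1.97 bits/symbol.

1.97 bits/symbol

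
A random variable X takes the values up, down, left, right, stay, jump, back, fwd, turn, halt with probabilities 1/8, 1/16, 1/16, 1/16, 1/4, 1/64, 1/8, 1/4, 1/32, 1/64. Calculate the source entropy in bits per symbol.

2.84375 bits

Each probability is a power of 1/2, so log₂(1/p) is an integer.
H = Σ p·log₂(1/p) = 1/8·3 + 1/16·4 + 1/16·4 + 1/16·4 + 1/4·2 + 1/64·6 + 1/8·3 + 1/4·2 + 1/32·5 + 1/64·6 = 2.84375 bits.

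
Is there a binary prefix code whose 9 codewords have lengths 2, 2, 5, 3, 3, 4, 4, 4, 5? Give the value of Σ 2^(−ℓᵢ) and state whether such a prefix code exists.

1; yes

With common denominator 2^5 = 32: Σ 2^(−ℓᵢ) = 8/32 + 8/32 + 1/32 + 4/32 + 4/32 + 2/32 + 2/32 + 2/32 + 1/32 = 32/32 = 1.
Kraft's inequality requires Σ ≤ 1; here Σ = 1 ≤ 1, so such a prefix code exists.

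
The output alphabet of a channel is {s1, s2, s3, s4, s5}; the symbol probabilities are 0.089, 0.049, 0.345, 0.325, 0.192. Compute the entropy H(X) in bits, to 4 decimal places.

H = −Σ pᵢ log₂ pᵢ.
−0.089·log₂(0.089) = 0.3106
−0.049·log₂(0.049) = 0.2132
−0.345·log₂(0.345) = 0.5297
−0.325·log₂(0.325) = 0.5270
−0.192·log₂(0.192) = 0.4571
Sum ≈ 2.0376 → 2.0376 bits.

2.0376 bits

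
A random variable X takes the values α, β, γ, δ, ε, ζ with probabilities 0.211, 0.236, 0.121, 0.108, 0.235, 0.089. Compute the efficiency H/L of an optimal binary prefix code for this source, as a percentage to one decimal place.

Entropy H = −Σ p log₂ p ≈ 2.4823 bits.
Huffman merges: 89/1000+27/250→197/1000; 121/1000+197/1000→159/500; 211/1000+47/200→223/500; 59/250+159/500→277/500; 223/500+277/500→1. L = 503/200 ≈ 2.5150.
Efficiency = H/L = 2.4823/2.5150 = 98.7%.

98.7%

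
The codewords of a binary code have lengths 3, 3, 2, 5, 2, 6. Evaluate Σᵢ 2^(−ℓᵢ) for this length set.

With common denominator 2^6 = 64: Σ 2^(−ℓᵢ) = 8/64 + 8/64 + 16/64 + 2/64 + 16/64 + 1/64 = 51/64 = 0.796875.

0.796875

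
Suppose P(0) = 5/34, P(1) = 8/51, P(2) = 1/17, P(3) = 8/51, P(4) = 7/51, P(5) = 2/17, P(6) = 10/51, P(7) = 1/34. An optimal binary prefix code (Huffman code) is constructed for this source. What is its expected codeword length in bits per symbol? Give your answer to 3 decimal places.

2.892 bits/symbol

Repeatedly combine the two least-probable nodes; the expected code length is the sum of the merged weights.
merge 1/34 + 1/17 → 3/34
merge 3/34 + 2/17 → 7/34
merge 7/51 + 5/34 → 29/102
merge 8/51 + 8/51 → 16/51
merge 10/51 + 7/34 → 41/102
merge 29/102 + 16/51 → 61/102
merge 41/102 + 61/102 → 1
L = 3/34 + 7/34 + 29/102 + 16/51 + 41/102 + 61/102 + 1 = 295/102 ≈ 2.892 bits/symbol.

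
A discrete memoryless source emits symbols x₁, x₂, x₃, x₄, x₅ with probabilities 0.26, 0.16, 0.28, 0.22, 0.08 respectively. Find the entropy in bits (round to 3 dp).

H = −Σ pᵢ log₂ pᵢ.
−0.26·log₂(0.26) = 0.5053
−0.16·log₂(0.16) = 0.4230
−0.28·log₂(0.28) = 0.5142
−0.22·log₂(0.22) = 0.4806
−0.08·log₂(0.08) = 0.2915
Sum ≈ 2.2146 → 2.215 bits.

2.215 bits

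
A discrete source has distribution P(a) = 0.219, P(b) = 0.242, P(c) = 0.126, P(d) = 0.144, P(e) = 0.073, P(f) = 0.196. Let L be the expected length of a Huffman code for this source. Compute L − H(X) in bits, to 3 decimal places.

Entropy H = −Σ p log₂ p ≈ 2.4908 bits.
Huffman merges: 73/1000+63/500→199/1000; 18/125+49/250→17/50; 199/1000+219/1000→209/500; 121/500+17/50→291/500; 209/500+291/500→1. L = 2539/1000 ≈ 2.5390.
L − H = 2.5390 − 2.4908 = 0.048 bits.

0.048 bits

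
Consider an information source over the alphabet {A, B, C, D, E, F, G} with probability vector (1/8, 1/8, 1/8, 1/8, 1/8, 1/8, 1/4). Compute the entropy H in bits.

2.75 bits

Each probability is a power of 1/2, so log₂(1/p) is an integer.
H = Σ p·log₂(1/p) = 1/8·3 + 1/8·3 + 1/8·3 + 1/8·3 + 1/8·3 + 1/8·3 + 1/4·2 = 2.75 bits.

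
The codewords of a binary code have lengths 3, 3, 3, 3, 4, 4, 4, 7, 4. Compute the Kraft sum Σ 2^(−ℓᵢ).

0.7578125

With common denominator 2^7 = 128: Σ 2^(−ℓᵢ) = 16/128 + 16/128 + 16/128 + 16/128 + 8/128 + 8/128 + 8/128 + 1/128 + 8/128 = 97/128 = 0.7578125.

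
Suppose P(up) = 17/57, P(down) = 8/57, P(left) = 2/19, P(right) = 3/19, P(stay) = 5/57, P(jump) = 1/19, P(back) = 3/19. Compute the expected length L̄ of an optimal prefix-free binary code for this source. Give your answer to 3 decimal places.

2.684 bits/symbol

Repeatedly combine the two least-probable nodes; the expected code length is the sum of the merged weights.
merge 1/19 + 5/57 → 8/57
merge 2/19 + 8/57 → 14/57
merge 8/57 + 3/19 → 17/57
merge 3/19 + 14/57 → 23/57
merge 17/57 + 17/57 → 34/57
merge 23/57 + 34/57 → 1
L = 8/57 + 14/57 + 17/57 + 23/57 + 34/57 + 1 = 51/19 ≈ 2.684 bits/symbol.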